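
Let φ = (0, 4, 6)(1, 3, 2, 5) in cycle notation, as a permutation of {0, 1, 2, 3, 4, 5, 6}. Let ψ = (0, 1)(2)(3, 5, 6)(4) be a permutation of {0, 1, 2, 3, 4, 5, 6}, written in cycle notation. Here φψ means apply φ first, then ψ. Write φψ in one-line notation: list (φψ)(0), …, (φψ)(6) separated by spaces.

(φψ)(x) = ψ(φ(x)). Computing each image: ψ(φ(0)) = ψ(4) = 4, ψ(φ(1)) = ψ(3) = 5, ψ(φ(2)) = ψ(5) = 6, ψ(φ(3)) = ψ(2) = 2, ψ(φ(4)) = ψ(6) = 3, ψ(φ(5)) = ψ(1) = 0, ψ(φ(6)) = ψ(0) = 1.
Hence φψ = [4 5 6 2 3 0 1].

4 5 6 2 3 0 1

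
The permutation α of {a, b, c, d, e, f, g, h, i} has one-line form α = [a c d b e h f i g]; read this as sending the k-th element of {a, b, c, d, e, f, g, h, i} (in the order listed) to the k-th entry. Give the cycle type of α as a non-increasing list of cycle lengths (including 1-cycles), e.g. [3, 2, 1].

The disjoint cycles are (a)(b, c, d)(e)(f, h, i, g), with lengths 4, 3, 1, 1 in non-increasing order.

[4, 3, 1, 1]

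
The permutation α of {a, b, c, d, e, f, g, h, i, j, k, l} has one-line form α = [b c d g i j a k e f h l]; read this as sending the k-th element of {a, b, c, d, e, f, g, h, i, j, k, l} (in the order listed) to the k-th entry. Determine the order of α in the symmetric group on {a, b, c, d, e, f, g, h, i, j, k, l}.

Decomposing into disjoint cycles gives cycle lengths 5, 2, 2, 2, 1.
The order of α is the least common multiple of its cycle lengths: lcm(5, 2, 2, 2) = 10.

10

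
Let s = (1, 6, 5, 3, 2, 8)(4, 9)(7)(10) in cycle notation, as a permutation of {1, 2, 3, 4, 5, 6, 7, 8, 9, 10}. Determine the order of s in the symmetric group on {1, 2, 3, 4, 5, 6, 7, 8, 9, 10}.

The cycle type of s is (6, 2, 1, 1).
The order is lcm(6, 2) = 6.

6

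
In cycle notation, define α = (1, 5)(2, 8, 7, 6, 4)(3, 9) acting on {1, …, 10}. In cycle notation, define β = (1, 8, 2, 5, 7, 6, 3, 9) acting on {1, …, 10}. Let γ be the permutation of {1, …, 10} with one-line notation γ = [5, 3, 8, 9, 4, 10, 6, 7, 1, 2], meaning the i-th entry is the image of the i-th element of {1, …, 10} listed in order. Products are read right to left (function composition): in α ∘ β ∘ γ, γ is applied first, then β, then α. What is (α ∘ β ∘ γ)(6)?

10

(α ∘ β ∘ γ)(6) = α(β(γ(6))). γ(6) = 10, then β(10) = 10, then α(10) = 10, so the result is 10.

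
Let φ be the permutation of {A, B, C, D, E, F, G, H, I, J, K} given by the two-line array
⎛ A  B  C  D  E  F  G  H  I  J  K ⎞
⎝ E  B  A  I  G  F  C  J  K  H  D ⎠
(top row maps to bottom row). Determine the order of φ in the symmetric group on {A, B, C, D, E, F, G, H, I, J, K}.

Writing φ as disjoint cycles, the cycle lengths are 4, 3, 2, 1, 1.
The order of φ is the least common multiple of its cycle lengths: lcm(4, 3, 2) = 12.

12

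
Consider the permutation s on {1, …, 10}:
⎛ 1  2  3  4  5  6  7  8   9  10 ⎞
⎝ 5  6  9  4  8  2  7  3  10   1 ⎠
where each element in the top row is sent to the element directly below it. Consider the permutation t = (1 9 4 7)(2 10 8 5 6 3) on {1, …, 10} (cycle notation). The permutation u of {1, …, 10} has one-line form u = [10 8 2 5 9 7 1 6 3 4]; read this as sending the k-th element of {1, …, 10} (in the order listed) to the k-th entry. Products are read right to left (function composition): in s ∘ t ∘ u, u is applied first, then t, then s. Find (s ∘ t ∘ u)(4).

2

(s ∘ t ∘ u)(4) = s(t(u(4))). u(4) = 5, then t(5) = 6, then s(6) = 2, so the result is 2.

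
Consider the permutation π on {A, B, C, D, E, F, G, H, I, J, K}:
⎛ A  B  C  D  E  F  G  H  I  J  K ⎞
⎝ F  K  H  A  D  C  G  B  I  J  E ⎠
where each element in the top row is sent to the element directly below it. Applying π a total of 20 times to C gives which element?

E

Tracing C → H → … returns to C after 8 steps, so C lies in an 8-cycle (A F C H B K E D).
Powers repeat with period 8 on this cycle, and 20 mod 8 = 4, so π^20(C) = π^4(C).
Stepping 4 places around the cycle: C → H → B → K → E.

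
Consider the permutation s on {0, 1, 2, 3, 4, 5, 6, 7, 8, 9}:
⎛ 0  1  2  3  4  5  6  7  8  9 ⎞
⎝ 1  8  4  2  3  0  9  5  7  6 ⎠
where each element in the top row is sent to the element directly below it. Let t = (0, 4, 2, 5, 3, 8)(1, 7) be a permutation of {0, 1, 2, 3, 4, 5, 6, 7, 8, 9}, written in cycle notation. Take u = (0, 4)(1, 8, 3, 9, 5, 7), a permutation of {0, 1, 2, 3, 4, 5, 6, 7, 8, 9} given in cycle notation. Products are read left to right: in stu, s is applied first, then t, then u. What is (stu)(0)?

Apply the permutations in order: s(0) = 1, then t(1) = 7, then u(7) = 1. So (stu)(0) = 1.

1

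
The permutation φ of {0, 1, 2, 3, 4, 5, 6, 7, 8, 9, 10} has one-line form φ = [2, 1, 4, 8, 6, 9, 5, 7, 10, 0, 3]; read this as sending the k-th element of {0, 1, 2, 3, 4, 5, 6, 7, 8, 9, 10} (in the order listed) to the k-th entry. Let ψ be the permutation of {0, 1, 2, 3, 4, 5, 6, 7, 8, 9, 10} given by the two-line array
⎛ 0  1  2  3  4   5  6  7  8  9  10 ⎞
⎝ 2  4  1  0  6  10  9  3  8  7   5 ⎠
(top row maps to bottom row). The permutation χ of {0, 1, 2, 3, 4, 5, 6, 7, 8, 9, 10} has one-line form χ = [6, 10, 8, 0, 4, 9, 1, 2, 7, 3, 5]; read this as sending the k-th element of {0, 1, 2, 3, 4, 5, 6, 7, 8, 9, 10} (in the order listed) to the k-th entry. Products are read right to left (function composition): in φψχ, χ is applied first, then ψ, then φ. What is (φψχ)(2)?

10

Chase 2: χ(2) = 8; ψ(8) = 8; φ(8) = 10. Hence (φψχ)(2) = 10.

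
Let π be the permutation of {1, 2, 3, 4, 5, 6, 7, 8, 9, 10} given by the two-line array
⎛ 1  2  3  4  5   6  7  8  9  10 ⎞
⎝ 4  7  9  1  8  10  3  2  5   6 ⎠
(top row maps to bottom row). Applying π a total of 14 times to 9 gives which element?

Tracing 9 → 5 → … returns to 9 after 6 steps, so 9 lies in a 6-cycle (2, 7, 3, 9, 5, 8).
Powers repeat with period 6 on this cycle, and 14 mod 6 = 2, so π^14(9) = π^2(9).
Advancing 2 steps from 9: 9 → 5 → 8.

8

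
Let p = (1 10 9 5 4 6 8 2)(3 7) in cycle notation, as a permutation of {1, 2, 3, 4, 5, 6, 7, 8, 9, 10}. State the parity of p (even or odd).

even

The cycle lengths are 8, 2.
A cycle of length ℓ contributes ℓ−1 transpositions, so p is a product of 7 + 1 = 8 transpositions — even.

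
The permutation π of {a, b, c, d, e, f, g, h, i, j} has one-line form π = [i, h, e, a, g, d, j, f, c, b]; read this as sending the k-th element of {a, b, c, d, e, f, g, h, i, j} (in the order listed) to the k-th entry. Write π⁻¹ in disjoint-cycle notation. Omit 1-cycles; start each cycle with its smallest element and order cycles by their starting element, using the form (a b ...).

First write π in disjoint cycles: (a i c e g j b h f d).
Reversing each cycle (and rotating so the smallest element leads) gives π⁻¹ = (a d f h b j g e c i).

(a d f h b j g e c i)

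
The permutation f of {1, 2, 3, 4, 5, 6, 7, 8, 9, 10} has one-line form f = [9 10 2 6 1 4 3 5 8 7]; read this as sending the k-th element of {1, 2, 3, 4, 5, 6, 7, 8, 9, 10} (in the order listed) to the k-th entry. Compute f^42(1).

Tracing 1 → 9 → … returns to 1 after 4 steps, so 1 lies in a 4-cycle (1 9 8 5).
Powers repeat with period 4 on this cycle, and 42 mod 4 = 2, so f^42(1) = f^2(1).
Advancing 2 steps from 1: 1 → 9 → 8.

8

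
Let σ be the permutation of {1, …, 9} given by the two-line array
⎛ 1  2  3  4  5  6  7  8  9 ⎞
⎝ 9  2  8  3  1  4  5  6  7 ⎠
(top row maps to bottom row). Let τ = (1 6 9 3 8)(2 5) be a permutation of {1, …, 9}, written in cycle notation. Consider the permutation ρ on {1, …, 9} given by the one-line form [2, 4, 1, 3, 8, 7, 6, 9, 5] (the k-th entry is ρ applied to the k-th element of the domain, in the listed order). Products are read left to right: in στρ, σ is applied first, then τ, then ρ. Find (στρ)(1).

Chase 1: σ(1) = 9; τ(9) = 3; ρ(3) = 1. Hence (στρ)(1) = 1.

1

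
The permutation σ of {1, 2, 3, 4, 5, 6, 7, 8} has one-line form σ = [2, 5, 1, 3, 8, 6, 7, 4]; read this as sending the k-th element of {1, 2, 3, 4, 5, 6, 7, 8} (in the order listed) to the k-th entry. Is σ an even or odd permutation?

odd

In disjoint-cycle form the cycle lengths are 6, 1, 1.
A cycle is odd iff its length is even; σ has 1 even-length cycle, so sgn(σ) = (−1)^1 and σ is odd.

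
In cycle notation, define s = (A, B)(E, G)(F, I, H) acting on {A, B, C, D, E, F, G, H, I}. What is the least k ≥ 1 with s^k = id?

The cycle type of s is (3, 2, 2, 1, 1).
The order is lcm(3, 2, 2) = 6.

6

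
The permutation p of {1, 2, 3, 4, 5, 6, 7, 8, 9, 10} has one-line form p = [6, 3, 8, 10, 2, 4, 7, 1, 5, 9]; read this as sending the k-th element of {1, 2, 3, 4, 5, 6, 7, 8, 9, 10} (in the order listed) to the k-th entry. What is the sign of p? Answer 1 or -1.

In disjoint-cycle form the cycle lengths are 9, 1.
A cycle is odd iff its length is even; p has 0 even-length cycles, so sgn(p) = (−1)^0 and p is even.

1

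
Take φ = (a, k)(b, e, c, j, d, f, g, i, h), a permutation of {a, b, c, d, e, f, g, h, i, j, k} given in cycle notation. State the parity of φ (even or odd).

The cycle lengths are 9, 2.
A cycle of length ℓ contributes ℓ−1 transpositions, so φ is a product of 8 + 1 = 9 transpositions — odd.

odd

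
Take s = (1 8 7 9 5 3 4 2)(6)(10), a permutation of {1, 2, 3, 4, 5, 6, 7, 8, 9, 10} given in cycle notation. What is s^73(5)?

5 lies in the 8-cycle (1 8 7 9 5 3 4 2).
Powers repeat with period 8 on this cycle, and 73 mod 8 = 1, so s^73(5) = s^1(5).
Advancing 1 step from 5: 5 → 3.

3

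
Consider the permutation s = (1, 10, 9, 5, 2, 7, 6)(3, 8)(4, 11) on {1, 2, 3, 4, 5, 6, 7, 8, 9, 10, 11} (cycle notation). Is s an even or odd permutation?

The cycle lengths are 7, 2, 2.
A cycle is odd iff its length is even; s has 2 even-length cycles, so sgn(s) = (−1)^2 and s is even.

even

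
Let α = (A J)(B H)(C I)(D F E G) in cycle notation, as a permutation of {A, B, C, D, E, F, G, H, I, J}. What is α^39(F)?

F lies in the 4-cycle (D F E G).
On a 4-cycle, α^4 is the identity, so α^39 = α^3 there (39 ≡ 3 mod 4).
Stepping 3 places around the cycle: F → E → G → D.

D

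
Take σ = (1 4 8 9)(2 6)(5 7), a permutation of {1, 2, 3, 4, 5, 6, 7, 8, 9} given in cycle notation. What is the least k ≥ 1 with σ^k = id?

4

The cycle type of σ is (4, 2, 2, 1).
The order of σ is the least common multiple of its cycle lengths: lcm(4, 2, 2) = 4.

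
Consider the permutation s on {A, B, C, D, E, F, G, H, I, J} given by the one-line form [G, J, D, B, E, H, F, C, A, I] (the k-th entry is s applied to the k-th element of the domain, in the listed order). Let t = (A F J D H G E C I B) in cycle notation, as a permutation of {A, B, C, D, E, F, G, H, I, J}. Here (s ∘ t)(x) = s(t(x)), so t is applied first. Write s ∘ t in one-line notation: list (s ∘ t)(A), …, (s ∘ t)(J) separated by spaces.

(s ∘ t)(x) = s(t(x)). Computing each image: s(t(A)) = s(F) = H, s(t(B)) = s(A) = G, s(t(C)) = s(I) = A, s(t(D)) = s(H) = C, s(t(E)) = s(C) = D, s(t(F)) = s(J) = I, s(t(G)) = s(E) = E, s(t(H)) = s(G) = F, s(t(I)) = s(B) = J, s(t(J)) = s(D) = B.
Hence s ∘ t = [H G A C D I E F J B].

H G A C D I E F J B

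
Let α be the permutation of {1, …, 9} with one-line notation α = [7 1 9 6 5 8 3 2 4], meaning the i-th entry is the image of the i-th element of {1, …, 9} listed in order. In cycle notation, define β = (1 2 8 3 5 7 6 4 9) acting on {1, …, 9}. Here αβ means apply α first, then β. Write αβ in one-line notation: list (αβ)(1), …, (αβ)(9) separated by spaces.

(αβ)(x) = β(α(x)). Computing each image: β(α(1)) = β(7) = 6, β(α(2)) = β(1) = 2, β(α(3)) = β(9) = 1, β(α(4)) = β(6) = 4, β(α(5)) = β(5) = 7, β(α(6)) = β(8) = 3, β(α(7)) = β(3) = 5, β(α(8)) = β(2) = 8, β(α(9)) = β(4) = 9.
Hence αβ = [6 2 1 4 7 3 5 8 9].

6 2 1 4 7 3 5 8 9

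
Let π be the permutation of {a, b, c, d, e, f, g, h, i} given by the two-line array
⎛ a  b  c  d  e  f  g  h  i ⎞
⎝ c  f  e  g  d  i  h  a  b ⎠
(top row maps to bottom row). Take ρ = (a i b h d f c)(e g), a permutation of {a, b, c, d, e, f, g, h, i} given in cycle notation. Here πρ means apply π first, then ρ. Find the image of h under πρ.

i

(πρ)(h) = ρ(π(h)). π(h) = a, then ρ(a) = i. So (πρ)(h) = i.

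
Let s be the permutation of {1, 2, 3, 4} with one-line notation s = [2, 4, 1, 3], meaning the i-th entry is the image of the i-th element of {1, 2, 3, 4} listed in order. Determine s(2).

2 is element number 2 of the domain, and entry number 2 of the one-line form is 4, so s(2) = 4.

4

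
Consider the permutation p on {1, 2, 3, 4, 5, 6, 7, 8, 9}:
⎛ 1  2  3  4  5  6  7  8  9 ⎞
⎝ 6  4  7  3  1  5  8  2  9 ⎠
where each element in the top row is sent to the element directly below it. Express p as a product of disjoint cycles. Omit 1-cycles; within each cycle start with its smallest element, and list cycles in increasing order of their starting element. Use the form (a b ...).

Start at 1 and follow images: 1 → 6 → 5 → 1, giving the cycle (1 6 5).
Repeating from the next unused element and collecting all non-trivial cycles gives (1 6 5)(2 4 3 7 8).

(1 6 5)(2 4 3 7 8)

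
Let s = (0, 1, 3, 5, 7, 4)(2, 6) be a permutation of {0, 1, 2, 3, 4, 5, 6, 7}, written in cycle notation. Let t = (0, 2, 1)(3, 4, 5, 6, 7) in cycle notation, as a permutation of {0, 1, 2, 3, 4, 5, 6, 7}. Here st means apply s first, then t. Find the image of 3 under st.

6

s(3) = 5, then t(5) = 6; composing gives (st)(3) = 6.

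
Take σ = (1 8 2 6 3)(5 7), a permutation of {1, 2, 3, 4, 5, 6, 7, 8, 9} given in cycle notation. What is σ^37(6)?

1

6 lies in the 5-cycle (1 8 2 6 3).
On a 5-cycle, σ^5 is the identity, so σ^37 = σ^2 there (37 ≡ 2 mod 5).
Stepping 2 places around the cycle: 6 → 3 → 1.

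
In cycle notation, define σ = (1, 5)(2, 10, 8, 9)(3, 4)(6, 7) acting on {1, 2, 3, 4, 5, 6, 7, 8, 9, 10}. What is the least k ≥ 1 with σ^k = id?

The disjoint cycles have lengths 4, 2, 2, 2.
Since disjoint cycles commute, ord(σ) = lcm(4, 2, 2, 2) = 4.

4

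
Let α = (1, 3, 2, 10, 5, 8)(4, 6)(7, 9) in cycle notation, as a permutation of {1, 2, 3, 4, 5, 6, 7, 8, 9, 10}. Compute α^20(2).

2 lies in the 6-cycle (1, 3, 2, 10, 5, 8).
Powers repeat with period 6 on this cycle, and 20 mod 6 = 2, so α^20(2) = α^2(2).
Advancing 2 steps from 2: 2 → 10 → 5.

5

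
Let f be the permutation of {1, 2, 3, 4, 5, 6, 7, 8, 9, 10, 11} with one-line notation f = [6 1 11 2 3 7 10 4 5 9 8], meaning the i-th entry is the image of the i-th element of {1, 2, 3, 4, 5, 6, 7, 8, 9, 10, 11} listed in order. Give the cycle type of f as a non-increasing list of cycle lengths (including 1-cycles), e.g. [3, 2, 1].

The disjoint cycles are (1 6 7 10 9 5 3 11 8 4 2), with lengths 11 in non-increasing order.

[11]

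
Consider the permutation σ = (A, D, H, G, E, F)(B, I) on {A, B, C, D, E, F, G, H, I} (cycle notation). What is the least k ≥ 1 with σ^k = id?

6

The disjoint cycles have lengths 6, 2, 1.
The order is lcm(6, 2) = 6.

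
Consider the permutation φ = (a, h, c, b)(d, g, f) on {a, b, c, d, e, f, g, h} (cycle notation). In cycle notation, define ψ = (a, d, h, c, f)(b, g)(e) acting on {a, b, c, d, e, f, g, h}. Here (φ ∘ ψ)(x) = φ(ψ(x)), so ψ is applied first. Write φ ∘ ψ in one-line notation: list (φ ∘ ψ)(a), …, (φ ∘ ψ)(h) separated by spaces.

(φ ∘ ψ)(x) = φ(ψ(x)). Computing each image: φ(ψ(a)) = φ(d) = g, φ(ψ(b)) = φ(g) = f, φ(ψ(c)) = φ(f) = d, φ(ψ(d)) = φ(h) = c, φ(ψ(e)) = φ(e) = e, φ(ψ(f)) = φ(a) = h, φ(ψ(g)) = φ(b) = a, φ(ψ(h)) = φ(c) = b.
Hence φ ∘ ψ = [g f d c e h a b].

g f d c e h a b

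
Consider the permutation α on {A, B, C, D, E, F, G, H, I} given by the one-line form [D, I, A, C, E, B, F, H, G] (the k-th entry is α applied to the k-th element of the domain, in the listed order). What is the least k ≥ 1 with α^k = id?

Writing α as disjoint cycles, the cycle lengths are 4, 3, 1, 1.
The order is lcm(4, 3) = 12.

12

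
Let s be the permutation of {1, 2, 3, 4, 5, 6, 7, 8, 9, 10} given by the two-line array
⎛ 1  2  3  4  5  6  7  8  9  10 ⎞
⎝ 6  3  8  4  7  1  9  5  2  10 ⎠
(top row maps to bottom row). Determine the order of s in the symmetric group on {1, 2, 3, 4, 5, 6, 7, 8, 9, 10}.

The disjoint-cycle form of s has cycle lengths 6, 2, 1, 1.
The order is lcm(6, 2) = 6.

6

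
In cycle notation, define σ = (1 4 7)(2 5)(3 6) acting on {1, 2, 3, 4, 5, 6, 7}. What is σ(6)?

3

6 appears in (3 6); the next entry (wrapping around) is 3.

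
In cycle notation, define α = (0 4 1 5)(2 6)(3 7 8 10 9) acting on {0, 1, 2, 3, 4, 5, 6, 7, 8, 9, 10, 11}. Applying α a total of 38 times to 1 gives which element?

1 lies in the 4-cycle (0 4 1 5).
Since the cycle has length 4, α^38 acts on it the same as α^2 (38 mod 4 = 2).
Stepping 2 places around the cycle: 1 → 5 → 0.

0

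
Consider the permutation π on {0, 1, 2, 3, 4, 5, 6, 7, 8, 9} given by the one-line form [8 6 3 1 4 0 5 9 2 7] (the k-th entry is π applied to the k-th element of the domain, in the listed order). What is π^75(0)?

6

Tracing 0 → 8 → … returns to 0 after 7 steps, so 0 lies in a 7-cycle (0 8 2 3 1 6 5).
Since the cycle has length 7, π^75 acts on it the same as π^5 (75 mod 7 = 5).
Stepping 5 places around the cycle: 0 → 8 → 2 → 3 → 1 → 6.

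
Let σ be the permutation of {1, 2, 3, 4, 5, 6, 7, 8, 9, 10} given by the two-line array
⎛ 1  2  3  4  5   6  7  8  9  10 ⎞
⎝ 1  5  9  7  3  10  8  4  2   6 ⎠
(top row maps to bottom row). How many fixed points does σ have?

The fixed points (elements with σ(x) = x) are {1}, so there is 1.

1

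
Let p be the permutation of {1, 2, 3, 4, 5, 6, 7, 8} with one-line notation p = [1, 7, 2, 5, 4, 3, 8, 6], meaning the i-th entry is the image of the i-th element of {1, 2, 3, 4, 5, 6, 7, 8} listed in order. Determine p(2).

2 is element number 2 of the domain, and entry number 2 of the one-line form is 7, so p(2) = 7.

7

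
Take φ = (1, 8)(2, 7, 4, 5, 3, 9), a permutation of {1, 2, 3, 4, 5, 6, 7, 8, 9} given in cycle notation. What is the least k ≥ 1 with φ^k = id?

6

The disjoint cycles have lengths 6, 2, 1.
The order is lcm(6, 2) = 6.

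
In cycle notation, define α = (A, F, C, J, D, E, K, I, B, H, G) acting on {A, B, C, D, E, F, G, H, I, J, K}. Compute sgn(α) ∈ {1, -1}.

1

The cycle lengths are 11.
A cycle of length ℓ contributes ℓ−1 transpositions, so α is a product of 10 transpositions — even.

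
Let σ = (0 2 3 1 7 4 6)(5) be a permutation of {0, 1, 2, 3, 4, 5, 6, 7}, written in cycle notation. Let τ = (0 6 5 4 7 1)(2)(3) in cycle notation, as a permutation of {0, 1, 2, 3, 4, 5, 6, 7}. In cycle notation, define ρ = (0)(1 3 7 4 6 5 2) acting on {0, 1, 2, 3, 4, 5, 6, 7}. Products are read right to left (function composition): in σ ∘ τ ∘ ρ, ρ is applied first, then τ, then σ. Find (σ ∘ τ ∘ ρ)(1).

(σ ∘ τ ∘ ρ)(1) = σ(τ(ρ(1))). ρ(1) = 3, then τ(3) = 3, then σ(3) = 1, so the result is 1.

1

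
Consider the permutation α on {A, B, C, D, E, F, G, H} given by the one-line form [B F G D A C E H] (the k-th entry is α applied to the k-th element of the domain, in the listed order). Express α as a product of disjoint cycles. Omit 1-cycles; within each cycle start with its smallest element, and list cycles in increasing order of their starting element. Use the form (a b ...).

From A: A → B → F → C → G → E → A, closing the cycle (A B F C G E).
Continuing from each remaining unvisited element yields (A B F C G E).

(A B F C G E)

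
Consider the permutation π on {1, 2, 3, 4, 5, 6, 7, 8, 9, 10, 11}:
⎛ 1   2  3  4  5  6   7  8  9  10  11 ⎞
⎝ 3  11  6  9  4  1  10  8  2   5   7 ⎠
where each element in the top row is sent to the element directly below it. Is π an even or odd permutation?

even

In disjoint-cycle form the cycle lengths are 7, 3, 1.
A cycle is odd iff its length is even; π has 0 even-length cycles, so sgn(π) = (−1)^0 and π is even.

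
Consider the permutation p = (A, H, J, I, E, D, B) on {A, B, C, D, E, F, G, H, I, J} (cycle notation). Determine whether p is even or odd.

even

The cycle lengths are 7, 1, 1, 1.
A cycle of length ℓ contributes ℓ−1 transpositions, so p is a product of 6 transpositions — even.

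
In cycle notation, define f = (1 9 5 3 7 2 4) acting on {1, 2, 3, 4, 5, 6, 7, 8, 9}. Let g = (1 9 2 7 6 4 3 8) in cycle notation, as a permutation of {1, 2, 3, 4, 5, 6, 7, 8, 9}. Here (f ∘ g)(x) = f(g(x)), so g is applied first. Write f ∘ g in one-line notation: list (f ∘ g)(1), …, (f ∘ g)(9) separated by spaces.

5 2 8 7 3 1 6 9 4

Chase each element through g then f: 1 → 9 → 5; 2 → 7 → 2; 3 → 8 → 8; 4 → 3 → 7; 5 → 5 → 3; 6 → 4 → 1; 7 → 6 → 6; 8 → 1 → 9; 9 → 2 → 4.
So f ∘ g in one-line form is 5 2 8 7 3 1 6 9 4.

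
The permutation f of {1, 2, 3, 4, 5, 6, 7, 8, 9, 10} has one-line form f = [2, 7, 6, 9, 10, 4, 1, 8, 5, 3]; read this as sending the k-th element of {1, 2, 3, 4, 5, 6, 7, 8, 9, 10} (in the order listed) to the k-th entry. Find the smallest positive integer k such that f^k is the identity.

6

The disjoint-cycle form of f has cycle lengths 6, 3, 1.
The order is lcm(6, 3) = 6.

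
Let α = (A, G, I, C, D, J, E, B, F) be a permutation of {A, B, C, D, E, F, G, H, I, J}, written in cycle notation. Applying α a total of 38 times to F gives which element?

G

F lies in the 9-cycle (A, G, I, C, D, J, E, B, F).
Since the cycle has length 9, α^38 acts on it the same as α^2 (38 mod 9 = 2).
Advancing 2 steps from F: F → A → G.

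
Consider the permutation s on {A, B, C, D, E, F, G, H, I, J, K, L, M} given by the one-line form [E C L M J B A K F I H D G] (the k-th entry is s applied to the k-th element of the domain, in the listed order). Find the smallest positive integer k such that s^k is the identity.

The disjoint-cycle form of s has cycle lengths 11, 2.
The order is lcm(11, 2) = 22.

22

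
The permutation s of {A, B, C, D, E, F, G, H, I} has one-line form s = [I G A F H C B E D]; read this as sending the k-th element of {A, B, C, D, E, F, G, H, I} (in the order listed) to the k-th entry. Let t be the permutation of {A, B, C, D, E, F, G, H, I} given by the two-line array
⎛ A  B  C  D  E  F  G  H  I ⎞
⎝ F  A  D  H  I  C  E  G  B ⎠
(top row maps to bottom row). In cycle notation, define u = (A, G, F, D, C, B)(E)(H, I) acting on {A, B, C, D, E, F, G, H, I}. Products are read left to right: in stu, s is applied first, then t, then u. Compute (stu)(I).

Apply the permutations in order: s(I) = D, then t(D) = H, then u(H) = I. So (stu)(I) = I.

I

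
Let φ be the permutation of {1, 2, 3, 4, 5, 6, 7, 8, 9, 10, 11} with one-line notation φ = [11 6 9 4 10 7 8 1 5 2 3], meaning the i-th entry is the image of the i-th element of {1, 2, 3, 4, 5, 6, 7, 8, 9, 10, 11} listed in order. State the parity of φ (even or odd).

In disjoint-cycle form the cycle lengths are 10, 1.
A cycle of length ℓ contributes ℓ−1 transpositions, so φ is a product of 9 transpositions — odd.

odd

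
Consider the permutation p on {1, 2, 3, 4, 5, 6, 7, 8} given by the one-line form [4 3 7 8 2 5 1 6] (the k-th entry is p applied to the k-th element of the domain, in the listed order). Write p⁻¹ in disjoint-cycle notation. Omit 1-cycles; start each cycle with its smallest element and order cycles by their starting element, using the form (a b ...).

The cycle decomposition of p is (1 4 8 6 5 2 3 7).
The inverse reverses every cycle; in canonical form, p⁻¹ = (1 7 3 2 5 6 8 4).

(1 7 3 2 5 6 8 4)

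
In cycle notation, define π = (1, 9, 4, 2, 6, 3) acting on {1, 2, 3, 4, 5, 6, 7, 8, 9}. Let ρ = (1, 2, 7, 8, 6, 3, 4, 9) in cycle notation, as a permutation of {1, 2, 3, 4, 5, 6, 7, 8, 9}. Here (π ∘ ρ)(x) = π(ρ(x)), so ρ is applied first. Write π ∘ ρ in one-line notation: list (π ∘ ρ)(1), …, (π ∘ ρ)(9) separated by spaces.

6 7 2 4 5 1 8 3 9

(π ∘ ρ)(x) = π(ρ(x)). Computing each image: π(ρ(1)) = π(2) = 6, π(ρ(2)) = π(7) = 7, π(ρ(3)) = π(4) = 2, π(ρ(4)) = π(9) = 4, π(ρ(5)) = π(5) = 5, π(ρ(6)) = π(3) = 1, π(ρ(7)) = π(8) = 8, π(ρ(8)) = π(6) = 3, π(ρ(9)) = π(1) = 9.
Hence π ∘ ρ = [6 7 2 4 5 1 8 3 9].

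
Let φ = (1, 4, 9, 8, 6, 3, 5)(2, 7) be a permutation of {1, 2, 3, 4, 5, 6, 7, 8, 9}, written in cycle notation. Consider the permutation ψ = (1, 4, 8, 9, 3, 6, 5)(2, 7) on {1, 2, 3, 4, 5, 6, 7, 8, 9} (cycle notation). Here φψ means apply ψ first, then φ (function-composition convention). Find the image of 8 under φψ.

8

(φψ)(8) = φ(ψ(8)). ψ(8) = 9, then φ(9) = 8. So (φψ)(8) = 8.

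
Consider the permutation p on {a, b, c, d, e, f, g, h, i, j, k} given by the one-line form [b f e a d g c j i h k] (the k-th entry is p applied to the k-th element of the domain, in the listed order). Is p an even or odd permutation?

In disjoint-cycle form the cycle lengths are 7, 2, 1, 1.
A cycle of length ℓ contributes ℓ−1 transpositions, so p is a product of 6 + 1 = 7 transpositions — odd.

odd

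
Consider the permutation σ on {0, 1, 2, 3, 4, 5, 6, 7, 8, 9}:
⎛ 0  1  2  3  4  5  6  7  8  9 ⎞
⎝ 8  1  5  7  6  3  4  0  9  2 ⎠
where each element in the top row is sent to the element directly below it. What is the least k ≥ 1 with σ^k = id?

Decomposing into disjoint cycles gives cycle lengths 7, 2, 1.
Since disjoint cycles commute, ord(σ) = lcm(7, 2) = 14.

14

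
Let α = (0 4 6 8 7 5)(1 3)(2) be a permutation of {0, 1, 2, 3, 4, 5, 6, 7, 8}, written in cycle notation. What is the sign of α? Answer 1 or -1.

The cycle lengths are 6, 2, 1.
A cycle of length ℓ contributes ℓ−1 transpositions, so α is a product of 5 + 1 = 6 transpositions — even.

1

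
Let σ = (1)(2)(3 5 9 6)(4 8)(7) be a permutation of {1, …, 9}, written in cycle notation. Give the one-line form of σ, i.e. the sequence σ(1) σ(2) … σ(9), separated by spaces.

Each element maps to the next entry in its cycle (wrapping to the front): 1→1, 2→2, 3→5, 4→8, 5→9, 6→3, 7→7, 8→4, 9→6.
So the one-line form is 1 2 5 8 9 3 7 4 6.

1 2 5 8 9 3 7 4 6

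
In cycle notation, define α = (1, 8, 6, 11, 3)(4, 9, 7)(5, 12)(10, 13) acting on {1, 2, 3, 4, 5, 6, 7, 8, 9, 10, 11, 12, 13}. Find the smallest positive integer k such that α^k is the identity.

30

The cycle type of α is (5, 3, 2, 2, 1).
The order of α is the least common multiple of its cycle lengths: lcm(5, 3, 2, 2) = 30.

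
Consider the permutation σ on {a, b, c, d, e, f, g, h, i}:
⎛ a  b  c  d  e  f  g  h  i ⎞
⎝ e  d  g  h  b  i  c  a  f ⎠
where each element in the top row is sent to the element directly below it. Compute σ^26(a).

Tracing a → e → … returns to a after 5 steps, so a lies in a 5-cycle (a e b d h).
Powers repeat with period 5 on this cycle, and 26 mod 5 = 1, so σ^26(a) = σ^1(a).
Advancing 1 step from a: a → e.

e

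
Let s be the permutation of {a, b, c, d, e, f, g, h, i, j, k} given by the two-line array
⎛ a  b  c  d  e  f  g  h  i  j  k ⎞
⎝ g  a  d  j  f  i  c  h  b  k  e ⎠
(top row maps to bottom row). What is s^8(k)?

Tracing k → e → … returns to k after 10 steps, so k lies in a 10-cycle (a, g, c, d, j, k, e, f, i, b).
Stepping 8 places around the cycle: k → e → f → i → b → a → g → c → d.

d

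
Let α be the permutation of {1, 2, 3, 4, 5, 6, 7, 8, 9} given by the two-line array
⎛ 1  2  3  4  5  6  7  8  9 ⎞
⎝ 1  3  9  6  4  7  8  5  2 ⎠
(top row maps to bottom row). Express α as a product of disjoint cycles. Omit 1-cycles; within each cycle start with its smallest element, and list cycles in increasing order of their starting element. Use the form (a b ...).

(2 3 9)(4 6 7 8 5)

Start at 2 and follow images: 2 → 3 → 9 → 2, giving the cycle (2 3 9).
Continuing from each remaining unvisited element yields (2 3 9)(4 6 7 8 5).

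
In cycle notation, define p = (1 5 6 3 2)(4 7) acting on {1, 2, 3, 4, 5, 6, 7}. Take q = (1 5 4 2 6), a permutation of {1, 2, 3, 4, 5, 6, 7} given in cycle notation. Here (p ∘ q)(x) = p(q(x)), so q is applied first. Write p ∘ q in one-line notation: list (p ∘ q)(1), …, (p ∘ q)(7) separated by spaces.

Chase each element through q then p: 1 → 5 → 6; 2 → 6 → 3; 3 → 3 → 2; 4 → 2 → 1; 5 → 4 → 7; 6 → 1 → 5; 7 → 7 → 4.
So p ∘ q in one-line form is 6 3 2 1 7 5 4.

6 3 2 1 7 5 4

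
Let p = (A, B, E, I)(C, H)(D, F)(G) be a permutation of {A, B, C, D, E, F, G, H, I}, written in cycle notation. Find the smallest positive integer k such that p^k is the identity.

The cycle type of p is (4, 2, 2, 1).
Since disjoint cycles commute, ord(p) = lcm(4, 2, 2) = 4.

4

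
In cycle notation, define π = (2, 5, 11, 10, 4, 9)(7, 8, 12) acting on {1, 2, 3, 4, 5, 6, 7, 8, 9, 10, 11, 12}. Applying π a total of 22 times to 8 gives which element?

8 lies in the 3-cycle (7, 8, 12).
Powers repeat with period 3 on this cycle, and 22 mod 3 = 1, so π^22(8) = π^1(8).
Stepping 1 place around the cycle: 8 → 12.

12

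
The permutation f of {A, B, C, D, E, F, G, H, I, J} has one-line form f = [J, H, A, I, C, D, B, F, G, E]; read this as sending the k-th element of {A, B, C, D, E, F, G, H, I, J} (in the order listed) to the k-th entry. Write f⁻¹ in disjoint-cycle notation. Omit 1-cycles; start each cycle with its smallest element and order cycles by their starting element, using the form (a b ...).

(A C E J)(B G I D F H)

The cycle decomposition of f is (A J E C)(B H F D I G).
Reversing each cycle (and rotating so the smallest element leads) gives f⁻¹ = (A C E J)(B G I D F H).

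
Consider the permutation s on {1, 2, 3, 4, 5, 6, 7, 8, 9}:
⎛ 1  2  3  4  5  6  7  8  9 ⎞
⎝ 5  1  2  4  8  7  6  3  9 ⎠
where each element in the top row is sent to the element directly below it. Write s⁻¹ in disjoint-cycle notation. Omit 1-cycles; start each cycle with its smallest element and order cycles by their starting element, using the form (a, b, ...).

The cycle decomposition of s is (1, 5, 8, 3, 2)(6, 7).
The inverse reverses every cycle; in canonical form, s⁻¹ = (1, 2, 3, 8, 5)(6, 7).

(1, 2, 3, 8, 5)(6, 7)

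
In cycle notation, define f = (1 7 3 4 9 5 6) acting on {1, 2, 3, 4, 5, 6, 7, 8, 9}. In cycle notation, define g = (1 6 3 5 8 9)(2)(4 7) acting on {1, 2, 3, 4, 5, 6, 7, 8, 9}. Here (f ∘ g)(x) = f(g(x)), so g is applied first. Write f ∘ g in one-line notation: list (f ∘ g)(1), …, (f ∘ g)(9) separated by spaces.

1 2 6 3 8 4 9 5 7

(f ∘ g)(x) = f(g(x)). Computing each image: f(g(1)) = f(6) = 1, f(g(2)) = f(2) = 2, f(g(3)) = f(5) = 6, f(g(4)) = f(7) = 3, f(g(5)) = f(8) = 8, f(g(6)) = f(3) = 4, f(g(7)) = f(4) = 9, f(g(8)) = f(9) = 5, f(g(9)) = f(1) = 7.
Hence f ∘ g = [1 2 6 3 8 4 9 5 7].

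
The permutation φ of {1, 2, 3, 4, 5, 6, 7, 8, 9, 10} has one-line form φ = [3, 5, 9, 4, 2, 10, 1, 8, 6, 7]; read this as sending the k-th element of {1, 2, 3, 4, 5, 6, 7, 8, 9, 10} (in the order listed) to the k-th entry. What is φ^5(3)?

Tracing 3 → 9 → … returns to 3 after 6 steps, so 3 lies in a 6-cycle (1, 3, 9, 6, 10, 7).
Stepping 5 places around the cycle: 3 → 9 → 6 → 10 → 7 → 1.

1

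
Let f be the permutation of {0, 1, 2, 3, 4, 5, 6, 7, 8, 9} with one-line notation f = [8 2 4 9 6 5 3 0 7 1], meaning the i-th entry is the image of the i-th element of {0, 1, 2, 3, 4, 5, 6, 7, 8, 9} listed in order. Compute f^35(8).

Tracing 8 → 7 → … returns to 8 after 3 steps, so 8 lies in a 3-cycle (0, 8, 7).
Since the cycle has length 3, f^35 acts on it the same as f^2 (35 mod 3 = 2).
Stepping 2 places around the cycle: 8 → 7 → 0.

0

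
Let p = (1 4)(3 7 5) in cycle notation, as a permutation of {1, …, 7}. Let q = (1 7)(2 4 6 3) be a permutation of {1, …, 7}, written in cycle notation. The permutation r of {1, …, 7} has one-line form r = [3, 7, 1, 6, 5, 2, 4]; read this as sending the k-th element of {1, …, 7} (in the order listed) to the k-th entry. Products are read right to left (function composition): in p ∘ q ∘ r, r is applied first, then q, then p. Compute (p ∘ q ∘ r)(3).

Apply the permutations in order: r(3) = 1, then q(1) = 7, then p(7) = 5. So (p ∘ q ∘ r)(3) = 5.

5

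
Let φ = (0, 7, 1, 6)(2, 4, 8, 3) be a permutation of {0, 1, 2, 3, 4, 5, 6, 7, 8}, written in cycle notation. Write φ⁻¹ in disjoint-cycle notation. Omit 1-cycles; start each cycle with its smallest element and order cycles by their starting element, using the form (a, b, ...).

If φ sends a → b within a cycle, φ⁻¹ sends b → a; equivalently, reverse each cycle.
Reversing each cycle of φ and rotating so the smallest element leads gives (0, 6, 1, 7)(2, 3, 8, 4).

(0, 6, 1, 7)(2, 3, 8, 4)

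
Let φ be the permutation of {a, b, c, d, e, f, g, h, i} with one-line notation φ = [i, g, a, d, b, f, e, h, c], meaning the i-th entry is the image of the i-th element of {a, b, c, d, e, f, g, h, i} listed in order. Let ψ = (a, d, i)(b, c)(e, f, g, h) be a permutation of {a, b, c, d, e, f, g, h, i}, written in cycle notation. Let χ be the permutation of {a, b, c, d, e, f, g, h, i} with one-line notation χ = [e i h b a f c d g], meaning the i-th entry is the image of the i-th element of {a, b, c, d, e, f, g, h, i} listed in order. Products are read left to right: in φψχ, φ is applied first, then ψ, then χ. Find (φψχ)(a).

e

(φψχ)(a) = χ(ψ(φ(a))). φ(a) = i, then ψ(i) = a, then χ(a) = e, so the result is e.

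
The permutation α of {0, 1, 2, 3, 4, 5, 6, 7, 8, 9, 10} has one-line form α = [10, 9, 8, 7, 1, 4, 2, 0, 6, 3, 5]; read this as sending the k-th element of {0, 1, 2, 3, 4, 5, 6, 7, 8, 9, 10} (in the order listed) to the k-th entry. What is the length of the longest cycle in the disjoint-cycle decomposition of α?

8

Decomposing into disjoint cycles gives (0 10 5 4 1 9 3 7)(2 8 6); the longest has length 8.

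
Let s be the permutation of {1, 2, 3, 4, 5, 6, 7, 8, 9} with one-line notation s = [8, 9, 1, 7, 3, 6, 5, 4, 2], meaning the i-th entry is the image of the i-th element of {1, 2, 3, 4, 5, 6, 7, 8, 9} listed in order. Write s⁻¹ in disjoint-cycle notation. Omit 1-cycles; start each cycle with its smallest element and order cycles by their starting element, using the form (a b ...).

(1 3 5 7 4 8)(2 9)

The cycle decomposition of s is (1 8 4 7 5 3)(2 9).
The inverse reverses every cycle; in canonical form, s⁻¹ = (1 3 5 7 4 8)(2 9).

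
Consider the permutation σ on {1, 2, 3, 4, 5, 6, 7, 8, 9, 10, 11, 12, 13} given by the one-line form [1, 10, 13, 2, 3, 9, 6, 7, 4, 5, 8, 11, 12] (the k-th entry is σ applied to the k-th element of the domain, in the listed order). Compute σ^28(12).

Tracing 12 → 11 → … returns to 12 after 12 steps, so 12 lies in a 12-cycle (2, 10, 5, 3, 13, 12, 11, 8, 7, 6, 9, 4).
On a 12-cycle, σ^12 is the identity, so σ^28 = σ^4 there (28 ≡ 4 mod 12).
Advancing 4 steps from 12: 12 → 11 → 8 → 7 → 6.

6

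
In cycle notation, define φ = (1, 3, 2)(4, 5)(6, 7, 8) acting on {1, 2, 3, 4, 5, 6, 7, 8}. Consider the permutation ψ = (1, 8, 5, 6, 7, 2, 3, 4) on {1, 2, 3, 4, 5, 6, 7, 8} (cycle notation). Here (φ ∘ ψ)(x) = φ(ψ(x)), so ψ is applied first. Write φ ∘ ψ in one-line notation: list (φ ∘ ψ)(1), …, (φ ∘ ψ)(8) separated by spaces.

(φ ∘ ψ)(x) = φ(ψ(x)). Computing each image: φ(ψ(1)) = φ(8) = 6, φ(ψ(2)) = φ(3) = 2, φ(ψ(3)) = φ(4) = 5, φ(ψ(4)) = φ(1) = 3, φ(ψ(5)) = φ(6) = 7, φ(ψ(6)) = φ(7) = 8, φ(ψ(7)) = φ(2) = 1, φ(ψ(8)) = φ(5) = 4.
Hence φ ∘ ψ = [6 2 5 3 7 8 1 4].

6 2 5 3 7 8 1 4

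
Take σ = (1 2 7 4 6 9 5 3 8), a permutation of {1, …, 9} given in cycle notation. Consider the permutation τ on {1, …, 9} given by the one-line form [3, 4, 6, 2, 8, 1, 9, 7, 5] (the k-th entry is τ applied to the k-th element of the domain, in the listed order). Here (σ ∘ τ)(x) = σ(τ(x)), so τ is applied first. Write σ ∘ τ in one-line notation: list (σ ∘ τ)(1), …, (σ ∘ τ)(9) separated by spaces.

For each element, apply τ then σ: 1 → 3 → 8; 2 → 4 → 6; 3 → 6 → 9; 4 → 2 → 7; 5 → 8 → 1; 6 → 1 → 2; 7 → 9 → 5; 8 → 7 → 4; 9 → 5 → 3.
Collecting the images, σ ∘ τ = [8 6 9 7 1 2 5 4 3].

8 6 9 7 1 2 5 4 3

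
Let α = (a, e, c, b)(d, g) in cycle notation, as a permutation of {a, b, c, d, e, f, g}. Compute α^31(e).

e lies in the 4-cycle (a, e, c, b).
On a 4-cycle, α^4 is the identity, so α^31 = α^3 there (31 ≡ 3 mod 4).
Advancing 3 steps from e: e → c → b → a.

a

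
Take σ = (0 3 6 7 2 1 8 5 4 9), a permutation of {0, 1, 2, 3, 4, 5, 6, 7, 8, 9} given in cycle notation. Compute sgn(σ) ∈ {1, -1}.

-1

The cycle lengths are 10.
A cycle of length ℓ contributes ℓ−1 transpositions, so σ is a product of 9 transpositions — odd.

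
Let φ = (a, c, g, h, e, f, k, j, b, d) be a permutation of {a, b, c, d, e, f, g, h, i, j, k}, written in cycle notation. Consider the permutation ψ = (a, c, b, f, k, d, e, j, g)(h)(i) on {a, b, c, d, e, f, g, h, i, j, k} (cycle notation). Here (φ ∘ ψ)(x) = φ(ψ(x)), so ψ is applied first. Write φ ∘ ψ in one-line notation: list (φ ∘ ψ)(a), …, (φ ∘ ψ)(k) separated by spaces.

g k d f b j c e i h a

(φ ∘ ψ)(x) = φ(ψ(x)). Computing each image: φ(ψ(a)) = φ(c) = g, φ(ψ(b)) = φ(f) = k, φ(ψ(c)) = φ(b) = d, φ(ψ(d)) = φ(e) = f, φ(ψ(e)) = φ(j) = b, φ(ψ(f)) = φ(k) = j, φ(ψ(g)) = φ(a) = c, φ(ψ(h)) = φ(h) = e, φ(ψ(i)) = φ(i) = i, φ(ψ(j)) = φ(g) = h, φ(ψ(k)) = φ(d) = a.
Hence φ ∘ ψ = [g k d f b j c e i h a].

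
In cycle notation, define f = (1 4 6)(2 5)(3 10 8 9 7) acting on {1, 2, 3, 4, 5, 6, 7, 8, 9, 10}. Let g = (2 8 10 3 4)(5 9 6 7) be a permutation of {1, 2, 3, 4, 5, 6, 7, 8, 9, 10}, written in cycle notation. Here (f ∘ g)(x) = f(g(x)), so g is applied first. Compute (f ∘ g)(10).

First apply g: g(10) = 3, then f(3) = 10. Thus (f ∘ g)(10) = 10.

10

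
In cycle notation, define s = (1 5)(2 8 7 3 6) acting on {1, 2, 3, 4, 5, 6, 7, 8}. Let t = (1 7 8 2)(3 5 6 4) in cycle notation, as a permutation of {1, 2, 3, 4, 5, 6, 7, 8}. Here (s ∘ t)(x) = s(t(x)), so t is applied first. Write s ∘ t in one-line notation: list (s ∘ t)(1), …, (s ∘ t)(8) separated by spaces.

(s ∘ t)(x) = s(t(x)). Computing each image: s(t(1)) = s(7) = 3, s(t(2)) = s(1) = 5, s(t(3)) = s(5) = 1, s(t(4)) = s(3) = 6, s(t(5)) = s(6) = 2, s(t(6)) = s(4) = 4, s(t(7)) = s(8) = 7, s(t(8)) = s(2) = 8.
Hence s ∘ t = [3 5 1 6 2 4 7 8].

3 5 1 6 2 4 7 8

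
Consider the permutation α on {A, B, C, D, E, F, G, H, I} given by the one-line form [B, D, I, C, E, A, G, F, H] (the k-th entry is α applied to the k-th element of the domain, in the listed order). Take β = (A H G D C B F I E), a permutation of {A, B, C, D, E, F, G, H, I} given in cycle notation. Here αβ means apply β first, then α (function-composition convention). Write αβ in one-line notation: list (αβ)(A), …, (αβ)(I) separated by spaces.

(αβ)(x) = α(β(x)). Computing each image: α(β(A)) = α(H) = F, α(β(B)) = α(F) = A, α(β(C)) = α(B) = D, α(β(D)) = α(C) = I, α(β(E)) = α(A) = B, α(β(F)) = α(I) = H, α(β(G)) = α(D) = C, α(β(H)) = α(G) = G, α(β(I)) = α(E) = E.
Hence αβ = [F A D I B H C G E].

F A D I B H C G E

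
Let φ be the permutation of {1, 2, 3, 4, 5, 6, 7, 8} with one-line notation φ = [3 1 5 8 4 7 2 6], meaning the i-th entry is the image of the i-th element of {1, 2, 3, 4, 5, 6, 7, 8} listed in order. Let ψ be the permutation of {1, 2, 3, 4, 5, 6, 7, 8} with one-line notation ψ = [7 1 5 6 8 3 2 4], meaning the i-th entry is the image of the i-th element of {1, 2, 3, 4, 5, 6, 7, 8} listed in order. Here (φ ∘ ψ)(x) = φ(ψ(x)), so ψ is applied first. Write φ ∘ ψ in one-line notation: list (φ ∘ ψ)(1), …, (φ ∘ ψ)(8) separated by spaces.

Chase each element through ψ then φ: 1 → 7 → 2; 2 → 1 → 3; 3 → 5 → 4; 4 → 6 → 7; 5 → 8 → 6; 6 → 3 → 5; 7 → 2 → 1; 8 → 4 → 8.
So φ ∘ ψ in one-line form is 2 3 4 7 6 5 1 8.

2 3 4 7 6 5 1 8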